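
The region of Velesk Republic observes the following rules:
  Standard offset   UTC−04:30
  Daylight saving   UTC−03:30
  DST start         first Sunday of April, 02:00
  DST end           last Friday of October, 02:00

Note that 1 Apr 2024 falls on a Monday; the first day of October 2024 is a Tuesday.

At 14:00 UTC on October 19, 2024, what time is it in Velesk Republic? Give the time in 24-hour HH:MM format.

1 April 2024 is a Monday, so the first Sunday is April 7.
1 October 2024 is a Tuesday, so Fridays fall on 4, 11, 18, 25; the last is October 25.
At the standard offset (UTC−04:30), 14:00 UTC − 4h30m = 09:30 Velesk Republic standard time.
Daylight saving runs 7 April – 25 October; the standard-time date in Velesk Republic, October 19, 2024, is inside that window, so Velesk Republic is at UTC−03:30.
14:00 UTC − 3h30m = 10:30 local.

10:30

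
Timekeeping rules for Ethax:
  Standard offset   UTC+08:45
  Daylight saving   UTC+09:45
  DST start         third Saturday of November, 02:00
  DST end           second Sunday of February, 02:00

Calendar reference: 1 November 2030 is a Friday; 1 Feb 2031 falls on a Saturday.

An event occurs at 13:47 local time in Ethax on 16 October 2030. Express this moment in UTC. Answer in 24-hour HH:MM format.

05:02

1 November 2030 is a Friday, so the first Saturday is November 2 and the third is November 16.
1 February 2031 is a Saturday, so the first Sunday is February 2 and the second is February 9.
16 October 2030 does not fall between 16 November 2030 and 9 February 2031, so daylight saving is not in effect and Ethax is at UTC+08:45.
13:47 local − 8h45m = 05:02 UTC.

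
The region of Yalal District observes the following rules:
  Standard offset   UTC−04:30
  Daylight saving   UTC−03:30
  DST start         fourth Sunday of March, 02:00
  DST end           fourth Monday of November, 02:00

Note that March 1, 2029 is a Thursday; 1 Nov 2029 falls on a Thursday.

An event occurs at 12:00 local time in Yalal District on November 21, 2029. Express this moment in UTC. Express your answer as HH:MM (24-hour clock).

15:30

1 March 2029 is a Thursday, so the first Sunday is March 4 and the fourth is March 25.
1 November 2029 is a Thursday, so the first Monday is November 5 and the fourth is November 26.
November 21, 2029 falls between 25 March and 26 November, so daylight saving is in effect and Yalal District is at UTC−03:30.
12:00 local + 3h30m = 15:30 UTC.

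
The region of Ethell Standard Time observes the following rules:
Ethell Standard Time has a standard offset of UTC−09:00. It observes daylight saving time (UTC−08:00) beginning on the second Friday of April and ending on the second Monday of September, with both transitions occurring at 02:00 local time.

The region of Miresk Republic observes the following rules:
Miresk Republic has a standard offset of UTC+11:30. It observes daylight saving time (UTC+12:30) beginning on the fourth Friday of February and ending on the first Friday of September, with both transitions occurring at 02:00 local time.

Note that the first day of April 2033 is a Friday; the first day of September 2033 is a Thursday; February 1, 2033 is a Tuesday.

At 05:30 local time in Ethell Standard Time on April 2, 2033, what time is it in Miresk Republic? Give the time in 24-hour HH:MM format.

03:00

1 April 2033 is a Friday, so the first Friday is April 1 and the second is April 8.
1 September 2033 is a Thursday, so the first Monday is September 5 and the second is September 12.
April 2, 2033 is outside the daylight-saving period (8 April – 12 September), so Ethell Standard Time is on standard time, UTC−09:00.
05:30 Ethell Standard Time + 9h = 14:30 UTC.
1 February 2033 is a Tuesday, so the first Friday is February 4 and the fourth is February 25.
1 September 2033 is a Thursday, so the first Friday is September 2.
At the standard offset (UTC+11:30), 14:30 UTC + 11h30m = 02:00 Miresk Republic standard time (rolling into the next day, 3 April 2033).
The standard-time date in Miresk Republic, April 3, 2033, lies within the daylight-saving period (25 February – 2 September), so Miresk Republic is on daylight time, UTC+12:30.
14:30 UTC + 12h30m = 03:00 Miresk Republic (rolling into the next day, 3 April 2033).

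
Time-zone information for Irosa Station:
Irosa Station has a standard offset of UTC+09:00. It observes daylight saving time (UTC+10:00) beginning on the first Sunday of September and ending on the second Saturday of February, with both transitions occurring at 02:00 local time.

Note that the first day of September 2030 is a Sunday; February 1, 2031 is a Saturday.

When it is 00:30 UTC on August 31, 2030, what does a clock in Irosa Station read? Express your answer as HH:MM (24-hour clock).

09:30

1 September 2030 is a Sunday, so the first Sunday is September 1.
1 February 2031 is a Saturday, so the first Saturday is February 1 and the second is February 8.
At the standard offset (UTC+09:00), 00:30 UTC + 9h = 09:30 Irosa Station standard time.
Daylight saving runs 1 September 2030 – 8 February 2031; the standard-time date in Irosa Station, August 31, 2030, is outside that window, so Irosa Station is on standard time at UTC+09:00.
00:30 UTC + 9h = 09:30 local.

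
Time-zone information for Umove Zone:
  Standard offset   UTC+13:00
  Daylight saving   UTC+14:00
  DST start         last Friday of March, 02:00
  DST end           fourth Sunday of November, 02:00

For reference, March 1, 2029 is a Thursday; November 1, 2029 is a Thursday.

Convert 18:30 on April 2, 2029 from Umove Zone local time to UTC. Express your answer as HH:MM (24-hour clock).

04:30

1 March 2029 is a Thursday, so Fridays fall on 2, 9, 16, 23, 30; the last is March 30.
1 November 2029 is a Thursday, so the first Sunday is November 4 and the fourth is November 25.
Daylight saving runs 30 March – 25 November; April 2, 2029 is inside that window, so Umove Zone is at UTC+14:00.
18:30 local − 14h = 04:30 UTC.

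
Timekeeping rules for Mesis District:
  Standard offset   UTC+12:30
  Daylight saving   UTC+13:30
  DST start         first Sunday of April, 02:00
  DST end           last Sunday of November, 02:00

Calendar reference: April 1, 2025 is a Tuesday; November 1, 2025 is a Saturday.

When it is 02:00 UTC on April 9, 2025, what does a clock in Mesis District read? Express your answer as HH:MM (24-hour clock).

1 April 2025 is a Tuesday, so the first Sunday is April 6.
1 November 2025 is a Saturday, so Sundays fall on 2, 9, 16, 23, 30; the last is November 30.
At the standard offset (UTC+12:30), 02:00 UTC + 12h30m = 14:30 Mesis District standard time.
The standard-time date in Mesis District, April 9, 2025, lies within the daylight-saving period (6 April – 30 November), so Mesis District is on daylight time, UTC+13:30.
02:00 UTC + 13h30m = 15:30 local.

15:30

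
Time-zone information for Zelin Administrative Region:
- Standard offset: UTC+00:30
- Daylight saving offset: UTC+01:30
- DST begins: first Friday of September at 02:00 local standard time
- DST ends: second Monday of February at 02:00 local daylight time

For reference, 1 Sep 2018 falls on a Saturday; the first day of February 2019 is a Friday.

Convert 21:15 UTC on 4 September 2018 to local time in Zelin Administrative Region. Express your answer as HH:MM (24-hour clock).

21:45

1 September 2018 is a Saturday, so the first Friday is September 7.
1 February 2019 is a Friday, so the first Monday is February 4 and the second is February 11.
At the standard offset (UTC+00:30), 21:15 UTC + 0h30m = 21:45 Zelin Administrative Region standard time.
The standard-time date in Zelin Administrative Region, 4 September 2018, does not fall between 7 September 2018 and 11 February 2019, so daylight saving is not in effect and Zelin Administrative Region is at UTC+00:30.
21:15 UTC + 0h30m = 21:45 local.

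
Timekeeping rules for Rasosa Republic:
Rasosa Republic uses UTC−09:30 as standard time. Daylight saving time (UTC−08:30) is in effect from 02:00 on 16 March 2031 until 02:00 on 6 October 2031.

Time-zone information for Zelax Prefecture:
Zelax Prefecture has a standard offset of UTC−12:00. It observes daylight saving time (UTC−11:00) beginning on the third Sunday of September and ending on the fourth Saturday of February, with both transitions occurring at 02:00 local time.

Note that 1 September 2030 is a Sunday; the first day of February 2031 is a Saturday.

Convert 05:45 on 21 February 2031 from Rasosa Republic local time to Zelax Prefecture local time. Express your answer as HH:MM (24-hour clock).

21 February 2031 is outside the daylight-saving period (16 March – 6 October), so Rasosa Republic is on standard time, UTC−09:30.
05:45 Rasosa Republic + 9h30m = 15:15 UTC.
1 September 2030 is a Sunday, so the first Sunday is September 1 and the third is September 15.
1 February 2031 is a Saturday, so the first Saturday is February 1 and the fourth is February 22.
At the standard offset (UTC−12:00), 15:15 UTC − 12h = 03:15 Zelax Prefecture standard time.
The standard-time date in Zelax Prefecture, 21 February 2031, falls between 15 September 2030 and 22 February 2031, so daylight saving is in effect and Zelax Prefecture is at UTC−11:00.
15:15 UTC − 11h = 04:15 Zelax Prefecture.

04:15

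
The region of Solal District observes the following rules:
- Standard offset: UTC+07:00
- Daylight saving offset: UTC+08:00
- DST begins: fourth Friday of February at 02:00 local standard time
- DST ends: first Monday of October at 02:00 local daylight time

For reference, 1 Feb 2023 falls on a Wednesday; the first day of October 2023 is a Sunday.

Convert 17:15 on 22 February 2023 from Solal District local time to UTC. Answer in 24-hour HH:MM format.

1 February 2023 is a Wednesday, so the first Friday is February 3 and the fourth is February 24.
1 October 2023 is a Sunday, so the first Monday is October 2.
Daylight saving runs 24 February – 2 October; 22 February 2023 is outside that window, so Solal District is on standard time at UTC+07:00.
17:15 local − 7h = 10:15 UTC.

10:15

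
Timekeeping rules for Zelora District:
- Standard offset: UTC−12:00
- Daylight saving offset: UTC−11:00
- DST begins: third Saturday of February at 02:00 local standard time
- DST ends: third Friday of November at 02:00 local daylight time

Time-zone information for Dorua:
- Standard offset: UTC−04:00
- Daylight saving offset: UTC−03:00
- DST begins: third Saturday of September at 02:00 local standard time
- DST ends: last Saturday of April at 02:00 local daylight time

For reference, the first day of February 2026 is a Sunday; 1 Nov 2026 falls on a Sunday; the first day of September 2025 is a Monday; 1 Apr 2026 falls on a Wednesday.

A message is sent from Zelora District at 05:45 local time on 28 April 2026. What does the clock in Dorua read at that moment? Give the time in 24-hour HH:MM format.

1 February 2026 is a Sunday, so the first Saturday is February 7 and the third is February 21.
1 November 2026 is a Sunday, so the first Friday is November 6 and the third is November 20.
28 April 2026 falls between 21 February and 20 November, so daylight saving is in effect and Zelora District is at UTC−11:00.
05:45 Zelora District + 11h = 16:45 UTC.
1 September 2025 is a Monday, so the first Saturday is September 6 and the third is September 20.
1 April 2026 is a Wednesday, so Saturdays fall on 4, 11, 18, 25; the last is April 25.
At the standard offset (UTC−04:00), 16:45 UTC − 4h = 12:45 Dorua standard time.
Daylight saving runs 20 September 2025 – 25 April 2026; the standard-time date in Dorua, 28 April 2026, is outside that window, so Dorua is on standard time at UTC−04:00.
16:45 UTC − 4h = 12:45 Dorua.

12:45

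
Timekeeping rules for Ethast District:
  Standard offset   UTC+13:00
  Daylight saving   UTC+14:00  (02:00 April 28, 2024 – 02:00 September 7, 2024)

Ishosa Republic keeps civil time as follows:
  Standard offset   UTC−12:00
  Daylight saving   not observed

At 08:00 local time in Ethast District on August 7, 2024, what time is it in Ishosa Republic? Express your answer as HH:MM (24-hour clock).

August 7, 2024 lies within the daylight-saving period (28 April – 7 September), so Ethast District is on daylight time, UTC+14:00.
08:00 Ethast District − 14h = 18:00 UTC (rolling into the previous day, 6 August 2024).
Ishosa Republic stays on UTC−12:00 all year.
18:00 UTC − 12h = 06:00 Ishosa Republic.

06:00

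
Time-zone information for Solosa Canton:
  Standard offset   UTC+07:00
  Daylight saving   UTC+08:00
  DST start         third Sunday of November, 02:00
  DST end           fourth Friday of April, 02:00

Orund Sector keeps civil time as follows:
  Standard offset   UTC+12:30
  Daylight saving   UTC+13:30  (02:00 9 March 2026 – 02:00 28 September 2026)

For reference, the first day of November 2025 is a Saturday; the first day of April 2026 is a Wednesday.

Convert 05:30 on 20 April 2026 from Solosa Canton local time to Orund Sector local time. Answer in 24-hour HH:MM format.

11:00

1 November 2025 is a Saturday, so the first Sunday is November 2 and the third is November 16.
1 April 2026 is a Wednesday, so the first Friday is April 3 and the fourth is April 24.
20 April 2026 lies within the daylight-saving period (16 November 2025 – 24 April 2026), so Solosa Canton is on daylight time, UTC+08:00.
05:30 Solosa Canton − 8h = 21:30 UTC (rolling into the previous day, 19 April 2026).
At the standard offset (UTC+12:30), 21:30 UTC + 12h30m = 10:00 Orund Sector standard time (rolling into the next day, 20 April 2026).
Daylight saving runs 9 March – 28 September; the standard-time date in Orund Sector, 20 April 2026, is inside that window, so Orund Sector is at UTC+13:30.
21:30 UTC + 13h30m = 11:00 Orund Sector (rolling into the next day, 20 April 2026).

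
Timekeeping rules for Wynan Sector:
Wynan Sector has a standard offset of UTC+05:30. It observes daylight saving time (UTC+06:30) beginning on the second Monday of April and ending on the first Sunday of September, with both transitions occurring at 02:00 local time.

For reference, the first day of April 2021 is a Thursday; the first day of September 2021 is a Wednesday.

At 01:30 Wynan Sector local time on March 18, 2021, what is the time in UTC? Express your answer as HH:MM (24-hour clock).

1 April 2021 is a Thursday, so the first Monday is April 5 and the second is April 12.
1 September 2021 is a Wednesday, so the first Sunday is September 5.
Daylight saving runs 12 April – 5 September; March 18, 2021 is outside that window, so Wynan Sector is on standard time at UTC+05:30.
01:30 local − 5h30m = 20:00 UTC (rolling into the previous day, 17 March 2021).

20:00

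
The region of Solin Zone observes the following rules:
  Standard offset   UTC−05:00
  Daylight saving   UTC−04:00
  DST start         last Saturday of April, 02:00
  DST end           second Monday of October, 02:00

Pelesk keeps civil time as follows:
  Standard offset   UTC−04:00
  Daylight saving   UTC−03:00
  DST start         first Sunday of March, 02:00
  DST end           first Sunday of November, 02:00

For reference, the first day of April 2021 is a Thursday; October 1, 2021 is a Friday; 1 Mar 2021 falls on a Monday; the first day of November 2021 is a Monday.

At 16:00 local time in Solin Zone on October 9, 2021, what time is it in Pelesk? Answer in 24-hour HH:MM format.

17:00

1 April 2021 is a Thursday, so Saturdays fall on 3, 10, 17, 24; the last is April 24.
1 October 2021 is a Friday, so the first Monday is October 4 and the second is October 11.
October 9, 2021 lies within the daylight-saving period (24 April – 11 October), so Solin Zone is on daylight time, UTC−04:00.
16:00 Solin Zone + 4h = 20:00 UTC.
1 March 2021 is a Monday, so the first Sunday is March 7.
1 November 2021 is a Monday, so the first Sunday is November 7.
At the standard offset (UTC−04:00), 20:00 UTC − 4h = 16:00 Pelesk standard time.
The standard-time date in Pelesk, October 9, 2021, lies within the daylight-saving period (7 March – 7 November), so Pelesk is on daylight time, UTC−03:00.
20:00 UTC − 3h = 17:00 Pelesk.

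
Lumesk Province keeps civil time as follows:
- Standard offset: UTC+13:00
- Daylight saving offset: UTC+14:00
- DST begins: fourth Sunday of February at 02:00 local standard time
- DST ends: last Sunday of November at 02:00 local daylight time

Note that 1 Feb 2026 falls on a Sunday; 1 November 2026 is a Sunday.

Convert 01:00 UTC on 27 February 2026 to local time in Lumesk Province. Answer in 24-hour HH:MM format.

1 February 2026 is a Sunday, so the first Sunday is February 1 and the fourth is February 22.
1 November 2026 is a Sunday, so Sundays fall on 1, 8, 15, 22, 29; the last is November 29.
At the standard offset (UTC+13:00), 01:00 UTC + 13h = 14:00 Lumesk Province standard time.
The standard-time date in Lumesk Province, 27 February 2026, falls between 22 February and 29 November, so daylight saving is in effect and Lumesk Province is at UTC+14:00.
01:00 UTC + 14h = 15:00 local.

15:00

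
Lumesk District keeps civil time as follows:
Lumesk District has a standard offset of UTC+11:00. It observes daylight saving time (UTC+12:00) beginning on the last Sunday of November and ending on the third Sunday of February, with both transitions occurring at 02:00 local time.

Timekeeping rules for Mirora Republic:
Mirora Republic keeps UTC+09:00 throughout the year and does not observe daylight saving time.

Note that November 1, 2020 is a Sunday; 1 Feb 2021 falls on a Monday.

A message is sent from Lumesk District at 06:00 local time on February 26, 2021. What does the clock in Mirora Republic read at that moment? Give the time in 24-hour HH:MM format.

1 November 2020 is a Sunday, so Sundays fall on 1, 8, 15, 22, 29; the last is November 29.
1 February 2021 is a Monday, so the first Sunday is February 7 and the third is February 21.
February 26, 2021 does not fall between 29 November 2020 and 21 February 2021, so daylight saving is not in effect and Lumesk District is at UTC+11:00.
06:00 Lumesk District − 11h = 19:00 UTC (rolling into the previous day, 25 February 2021).
Mirora Republic stays on UTC+09:00 all year.
19:00 UTC + 9h = 04:00 Mirora Republic (rolling into the next day, 26 February 2021).

04:00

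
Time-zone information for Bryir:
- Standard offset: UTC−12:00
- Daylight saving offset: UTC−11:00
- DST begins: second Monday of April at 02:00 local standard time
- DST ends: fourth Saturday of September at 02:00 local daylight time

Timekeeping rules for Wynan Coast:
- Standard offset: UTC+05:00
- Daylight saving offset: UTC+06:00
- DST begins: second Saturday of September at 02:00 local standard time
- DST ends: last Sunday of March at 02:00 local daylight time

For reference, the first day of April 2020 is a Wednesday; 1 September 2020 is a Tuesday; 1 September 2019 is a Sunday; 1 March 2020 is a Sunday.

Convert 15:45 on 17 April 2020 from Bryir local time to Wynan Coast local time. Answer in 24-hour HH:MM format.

1 April 2020 is a Wednesday, so the first Monday is April 6 and the second is April 13.
1 September 2020 is a Tuesday, so the first Saturday is September 5 and the fourth is September 26.
17 April 2020 lies within the daylight-saving period (13 April – 26 September), so Bryir is on daylight time, UTC−11:00.
15:45 Bryir + 11h = 02:45 UTC (rolling into the next day, 18 April 2020).
1 September 2019 is a Sunday, so the first Saturday is September 7 and the second is September 14.
1 March 2020 is a Sunday, so Sundays fall on 1, 8, 15, 22, 29; the last is March 29.
At the standard offset (UTC+05:00), 02:45 UTC + 5h = 07:45 Wynan Coast standard time.
The standard-time date in Wynan Coast, 18 April 2020, does not fall between 14 September 2019 and 29 March 2020, so daylight saving is not in effect and Wynan Coast is at UTC+05:00.
02:45 UTC + 5h = 07:45 Wynan Coast.

07:45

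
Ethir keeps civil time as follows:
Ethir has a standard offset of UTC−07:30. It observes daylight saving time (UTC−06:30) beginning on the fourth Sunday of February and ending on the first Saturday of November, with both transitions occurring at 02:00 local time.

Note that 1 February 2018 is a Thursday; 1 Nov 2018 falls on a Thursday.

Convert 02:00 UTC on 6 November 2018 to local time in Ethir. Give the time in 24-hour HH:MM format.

18:30

1 February 2018 is a Thursday, so the first Sunday is February 4 and the fourth is February 25.
1 November 2018 is a Thursday, so the first Saturday is November 3.
At the standard offset (UTC−07:30), 02:00 UTC − 7h30m = 18:30 Ethir standard time (rolling into the previous day, 5 November 2018).
The standard-time date in Ethir, 5 November 2018, does not fall between 25 February and 3 November, so daylight saving is not in effect and Ethir is at UTC−07:30.
02:00 UTC − 7h30m = 18:30 local (rolling into the previous day, 5 November 2018).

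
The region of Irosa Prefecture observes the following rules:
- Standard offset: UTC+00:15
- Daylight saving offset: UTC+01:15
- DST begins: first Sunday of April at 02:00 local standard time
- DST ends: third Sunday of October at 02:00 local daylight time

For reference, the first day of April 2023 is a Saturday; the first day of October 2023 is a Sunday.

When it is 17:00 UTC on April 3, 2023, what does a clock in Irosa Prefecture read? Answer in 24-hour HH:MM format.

1 April 2023 is a Saturday, so the first Sunday is April 2.
1 October 2023 is a Sunday, so the first Sunday is October 1 and the third is October 15.
At the standard offset (UTC+00:15), 17:00 UTC + 0h15m = 17:15 Irosa Prefecture standard time.
The standard-time date in Irosa Prefecture, April 3, 2023, lies within the daylight-saving period (2 April – 15 October), so Irosa Prefecture is on daylight time, UTC+01:15.
17:00 UTC + 1h15m = 18:15 local.

18:15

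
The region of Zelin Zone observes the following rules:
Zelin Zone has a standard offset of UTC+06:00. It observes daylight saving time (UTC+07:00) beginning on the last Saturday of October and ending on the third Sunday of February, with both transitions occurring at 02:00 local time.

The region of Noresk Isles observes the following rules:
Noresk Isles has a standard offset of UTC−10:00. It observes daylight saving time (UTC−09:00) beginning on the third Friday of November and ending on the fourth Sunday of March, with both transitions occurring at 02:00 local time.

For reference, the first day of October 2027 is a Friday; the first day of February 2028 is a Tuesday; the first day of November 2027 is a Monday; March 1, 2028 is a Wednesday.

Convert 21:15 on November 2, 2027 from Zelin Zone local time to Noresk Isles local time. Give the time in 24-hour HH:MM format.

1 October 2027 is a Friday, so Saturdays fall on 2, 9, 16, 23, 30; the last is October 30.
1 February 2028 is a Tuesday, so the first Sunday is February 6 and the third is February 20.
Daylight saving runs 30 October 2027 – 20 February 2028; November 2, 2027 is inside that window, so Zelin Zone is at UTC+07:00.
21:15 Zelin Zone − 7h = 14:15 UTC.
1 November 2027 is a Monday, so the first Friday is November 5 and the third is November 19.
1 March 2028 is a Wednesday, so the first Sunday is March 5 and the fourth is March 26.
At the standard offset (UTC−10:00), 14:15 UTC − 10h = 04:15 Noresk Isles standard time.
The standard-time date in Noresk Isles, November 2, 2027, does not fall between 19 November 2027 and 26 March 2028, so daylight saving is not in effect and Noresk Isles is at UTC−10:00.
14:15 UTC − 10h = 04:15 Noresk Isles.

04:15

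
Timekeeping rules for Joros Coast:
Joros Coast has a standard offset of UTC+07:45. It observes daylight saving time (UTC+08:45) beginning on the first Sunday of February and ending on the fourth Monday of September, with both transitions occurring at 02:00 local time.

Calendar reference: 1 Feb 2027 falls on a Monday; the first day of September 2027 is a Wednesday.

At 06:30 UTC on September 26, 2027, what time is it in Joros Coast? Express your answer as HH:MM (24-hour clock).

15:15

1 February 2027 is a Monday, so the first Sunday is February 7.
1 September 2027 is a Wednesday, so the first Monday is September 6 and the fourth is September 27.
At the standard offset (UTC+07:45), 06:30 UTC + 7h45m = 14:15 Joros Coast standard time.
Daylight saving runs 7 February – 27 September; the standard-time date in Joros Coast, September 26, 2027, is inside that window, so Joros Coast is at UTC+08:45.
06:30 UTC + 8h45m = 15:15 local.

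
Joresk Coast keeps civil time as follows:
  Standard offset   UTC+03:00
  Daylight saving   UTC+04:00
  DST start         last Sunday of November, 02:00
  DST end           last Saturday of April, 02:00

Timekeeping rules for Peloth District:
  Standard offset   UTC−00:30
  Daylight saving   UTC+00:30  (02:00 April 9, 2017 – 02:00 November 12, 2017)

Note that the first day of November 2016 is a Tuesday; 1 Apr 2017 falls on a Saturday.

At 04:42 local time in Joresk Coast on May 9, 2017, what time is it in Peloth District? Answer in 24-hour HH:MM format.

02:12

1 November 2016 is a Tuesday, so Sundays fall on 6, 13, 20, 27; the last is November 27.
1 April 2017 is a Saturday, so Saturdays fall on 1, 8, 15, 22, 29; the last is April 29.
May 9, 2017 does not fall between 27 November 2016 and 29 April 2017, so daylight saving is not in effect and Joresk Coast is at UTC+03:00.
04:42 Joresk Coast − 3h = 01:42 UTC.
At the standard offset (UTC−00:30), 01:42 UTC − 0h30m = 01:12 Peloth District standard time.
Daylight saving runs 9 April – 12 November; the standard-time date in Peloth District, May 9, 2017, is inside that window, so Peloth District is at UTC+00:30.
01:42 UTC + 0h30m = 02:12 Peloth District.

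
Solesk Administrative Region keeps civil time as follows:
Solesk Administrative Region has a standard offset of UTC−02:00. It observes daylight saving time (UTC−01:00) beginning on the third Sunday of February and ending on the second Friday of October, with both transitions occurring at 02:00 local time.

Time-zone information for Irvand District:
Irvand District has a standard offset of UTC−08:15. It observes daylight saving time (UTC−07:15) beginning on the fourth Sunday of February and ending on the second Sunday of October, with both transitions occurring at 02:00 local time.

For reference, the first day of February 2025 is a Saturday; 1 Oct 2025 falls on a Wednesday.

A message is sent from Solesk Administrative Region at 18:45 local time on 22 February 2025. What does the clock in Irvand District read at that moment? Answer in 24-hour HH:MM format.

1 February 2025 is a Saturday, so the first Sunday is February 2 and the third is February 16.
1 October 2025 is a Wednesday, so the first Friday is October 3 and the second is October 10.
22 February 2025 falls between 16 February and 10 October, so daylight saving is in effect and Solesk Administrative Region is at UTC−01:00.
18:45 Solesk Administrative Region + 1h = 19:45 UTC.
1 February 2025 is a Saturday, so the first Sunday is February 2 and the fourth is February 23.
1 October 2025 is a Wednesday, so the first Sunday is October 5 and the second is October 12.
At the standard offset (UTC−08:15), 19:45 UTC − 8h15m = 11:30 Irvand District standard time.
The standard-time date in Irvand District, 22 February 2025, does not fall between 23 February and 12 October, so daylight saving is not in effect and Irvand District is at UTC−08:15.
19:45 UTC − 8h15m = 11:30 Irvand District.

11:30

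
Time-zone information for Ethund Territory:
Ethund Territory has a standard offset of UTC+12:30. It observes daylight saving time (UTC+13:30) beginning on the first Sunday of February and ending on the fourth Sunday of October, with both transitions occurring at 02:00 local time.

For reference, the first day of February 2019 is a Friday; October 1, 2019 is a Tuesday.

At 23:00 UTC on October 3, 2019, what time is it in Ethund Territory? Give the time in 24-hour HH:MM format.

1 February 2019 is a Friday, so the first Sunday is February 3.
1 October 2019 is a Tuesday, so the first Sunday is October 6 and the fourth is October 27.
At the standard offset (UTC+12:30), 23:00 UTC + 12h30m = 11:30 Ethund Territory standard time (rolling into the next day, 4 October 2019).
The standard-time date in Ethund Territory, October 4, 2019, lies within the daylight-saving period (3 February – 27 October), so Ethund Territory is on daylight time, UTC+13:30.
23:00 UTC + 13h30m = 12:30 local (rolling into the next day, 4 October 2019).

12:30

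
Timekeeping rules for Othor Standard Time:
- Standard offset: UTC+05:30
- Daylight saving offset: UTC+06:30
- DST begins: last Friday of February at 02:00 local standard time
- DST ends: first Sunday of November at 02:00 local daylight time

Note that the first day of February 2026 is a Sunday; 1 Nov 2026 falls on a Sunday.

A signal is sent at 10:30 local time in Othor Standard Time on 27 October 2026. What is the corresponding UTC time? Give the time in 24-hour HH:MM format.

04:00

1 February 2026 is a Sunday, so Fridays fall on 6, 13, 20, 27; the last is February 27.
1 November 2026 is a Sunday, so the first Sunday is November 1.
Daylight saving runs 27 February – 1 November; 27 October 2026 is inside that window, so Othor Standard Time is at UTC+06:30.
10:30 local − 6h30m = 04:00 UTC.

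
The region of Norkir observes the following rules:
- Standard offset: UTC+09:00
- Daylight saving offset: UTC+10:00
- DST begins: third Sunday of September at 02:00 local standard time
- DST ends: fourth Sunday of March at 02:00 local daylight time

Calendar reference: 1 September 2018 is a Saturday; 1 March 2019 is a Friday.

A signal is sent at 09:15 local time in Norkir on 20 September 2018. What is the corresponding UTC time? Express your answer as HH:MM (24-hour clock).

1 September 2018 is a Saturday, so the first Sunday is September 2 and the third is September 16.
1 March 2019 is a Friday, so the first Sunday is March 3 and the fourth is March 24.
Daylight saving runs 16 September 2018 – 24 March 2019; 20 September 2018 is inside that window, so Norkir is at UTC+10:00.
09:15 local − 10h = 23:15 UTC (rolling into the previous day, 19 September 2018).

23:15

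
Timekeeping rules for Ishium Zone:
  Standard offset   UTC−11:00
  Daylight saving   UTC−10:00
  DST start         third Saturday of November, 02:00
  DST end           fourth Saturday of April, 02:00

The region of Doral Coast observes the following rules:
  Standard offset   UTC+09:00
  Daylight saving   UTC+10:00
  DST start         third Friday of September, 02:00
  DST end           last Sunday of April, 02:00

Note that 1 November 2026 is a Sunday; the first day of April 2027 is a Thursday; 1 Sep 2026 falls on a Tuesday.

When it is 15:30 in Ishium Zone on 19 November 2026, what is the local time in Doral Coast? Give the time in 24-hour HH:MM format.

12:30

1 November 2026 is a Sunday, so the first Saturday is November 7 and the third is November 21.
1 April 2027 is a Thursday, so the first Saturday is April 3 and the fourth is April 24.
19 November 2026 is outside the daylight-saving period (21 November 2026 – 24 April 2027), so Ishium Zone is on standard time, UTC−11:00.
15:30 Ishium Zone + 11h = 02:30 UTC (rolling into the next day, 20 November 2026).
1 September 2026 is a Tuesday, so the first Friday is September 4 and the third is September 18.
1 April 2027 is a Thursday, so Sundays fall on 4, 11, 18, 25; the last is April 25.
At the standard offset (UTC+09:00), 02:30 UTC + 9h = 11:30 Doral Coast standard time.
The standard-time date in Doral Coast, 20 November 2026, falls between 18 September 2026 and 25 April 2027, so daylight saving is in effect and Doral Coast is at UTC+10:00.
02:30 UTC + 10h = 12:30 Doral Coast.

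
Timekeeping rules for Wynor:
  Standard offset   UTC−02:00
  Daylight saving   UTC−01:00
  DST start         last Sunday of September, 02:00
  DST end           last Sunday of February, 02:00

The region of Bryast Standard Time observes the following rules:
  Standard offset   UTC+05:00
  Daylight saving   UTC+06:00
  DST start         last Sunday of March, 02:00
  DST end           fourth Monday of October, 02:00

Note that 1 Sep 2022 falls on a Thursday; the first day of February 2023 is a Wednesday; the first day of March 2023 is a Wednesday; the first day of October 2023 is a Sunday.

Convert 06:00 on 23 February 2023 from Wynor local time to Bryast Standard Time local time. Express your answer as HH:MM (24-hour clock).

12:00

1 September 2022 is a Thursday, so Sundays fall on 4, 11, 18, 25; the last is September 25.
1 February 2023 is a Wednesday, so Sundays fall on 5, 12, 19, 26; the last is February 26.
Daylight saving runs 25 September 2022 – 26 February 2023; 23 February 2023 is inside that window, so Wynor is at UTC−01:00.
06:00 Wynor + 1h = 07:00 UTC.
1 March 2023 is a Wednesday, so Sundays fall on 5, 12, 19, 26; the last is March 26.
1 October 2023 is a Sunday, so the first Monday is October 2 and the fourth is October 23.
At the standard offset (UTC+05:00), 07:00 UTC + 5h = 12:00 Bryast Standard Time standard time.
The standard-time date in Bryast Standard Time, 23 February 2023, does not fall between 26 March and 23 October, so daylight saving is not in effect and Bryast Standard Time is at UTC+05:00.
07:00 UTC + 5h = 12:00 Bryast Standard Time.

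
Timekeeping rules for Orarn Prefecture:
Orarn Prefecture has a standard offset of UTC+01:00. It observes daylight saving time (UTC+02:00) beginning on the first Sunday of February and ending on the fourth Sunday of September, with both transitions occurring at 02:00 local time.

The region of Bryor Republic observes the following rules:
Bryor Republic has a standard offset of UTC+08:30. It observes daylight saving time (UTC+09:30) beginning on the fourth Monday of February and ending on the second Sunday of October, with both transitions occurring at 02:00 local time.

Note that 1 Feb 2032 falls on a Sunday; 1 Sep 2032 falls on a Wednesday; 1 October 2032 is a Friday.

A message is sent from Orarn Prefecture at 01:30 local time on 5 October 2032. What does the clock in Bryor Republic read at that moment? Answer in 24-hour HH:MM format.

10:00

1 February 2032 is a Sunday, so the first Sunday is February 1.
1 September 2032 is a Wednesday, so the first Sunday is September 5 and the fourth is September 26.
5 October 2032 is outside the daylight-saving period (1 February – 26 September), so Orarn Prefecture is on standard time, UTC+01:00.
01:30 Orarn Prefecture − 1h = 00:30 UTC.
1 February 2032 is a Sunday, so the first Monday is February 2 and the fourth is February 23.
1 October 2032 is a Friday, so the first Sunday is October 3 and the second is October 10.
At the standard offset (UTC+08:30), 00:30 UTC + 8h30m = 09:00 Bryor Republic standard time.
The standard-time date in Bryor Republic, 5 October 2032, lies within the daylight-saving period (23 February – 10 October), so Bryor Republic is on daylight time, UTC+09:30.
00:30 UTC + 9h30m = 10:00 Bryor Republic.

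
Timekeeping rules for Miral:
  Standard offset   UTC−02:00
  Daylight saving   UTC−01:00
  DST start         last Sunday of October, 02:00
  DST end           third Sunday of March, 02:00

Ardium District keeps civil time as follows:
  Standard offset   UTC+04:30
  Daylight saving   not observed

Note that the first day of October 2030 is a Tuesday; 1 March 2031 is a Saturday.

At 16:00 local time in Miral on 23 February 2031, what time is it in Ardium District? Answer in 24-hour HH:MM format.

21:30

1 October 2030 is a Tuesday, so Sundays fall on 6, 13, 20, 27; the last is October 27.
1 March 2031 is a Saturday, so the first Sunday is March 2 and the third is March 16.
23 February 2031 falls between 27 October 2030 and 16 March 2031, so daylight saving is in effect and Miral is at UTC−01:00.
16:00 Miral + 1h = 17:00 UTC.
Ardium District has no daylight saving, so its offset is UTC+04:30 year-round.
17:00 UTC + 4h30m = 21:30 Ardium District.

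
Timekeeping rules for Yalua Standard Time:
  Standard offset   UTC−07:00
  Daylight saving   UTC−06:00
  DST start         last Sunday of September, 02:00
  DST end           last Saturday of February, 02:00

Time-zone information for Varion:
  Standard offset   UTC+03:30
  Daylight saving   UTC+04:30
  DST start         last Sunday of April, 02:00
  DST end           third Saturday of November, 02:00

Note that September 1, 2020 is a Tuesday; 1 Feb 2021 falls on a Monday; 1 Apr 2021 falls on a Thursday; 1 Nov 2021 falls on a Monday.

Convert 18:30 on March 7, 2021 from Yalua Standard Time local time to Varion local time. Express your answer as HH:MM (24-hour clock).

1 September 2020 is a Tuesday, so Sundays fall on 6, 13, 20, 27; the last is September 27.
1 February 2021 is a Monday, so Saturdays fall on 6, 13, 20, 27; the last is February 27.
Daylight saving runs 27 September 2020 – 27 February 2021; March 7, 2021 is outside that window, so Yalua Standard Time is on standard time at UTC−07:00.
18:30 Yalua Standard Time + 7h = 01:30 UTC (rolling into the next day, 8 March 2021).
1 April 2021 is a Thursday, so Sundays fall on 4, 11, 18, 25; the last is April 25.
1 November 2021 is a Monday, so the first Saturday is November 6 and the third is November 20.
At the standard offset (UTC+03:30), 01:30 UTC + 3h30m = 05:00 Varion standard time.
Daylight saving runs 25 April – 20 November; the standard-time date in Varion, March 8, 2021, is outside that window, so Varion is on standard time at UTC+03:30.
01:30 UTC + 3h30m = 05:00 Varion.

05:00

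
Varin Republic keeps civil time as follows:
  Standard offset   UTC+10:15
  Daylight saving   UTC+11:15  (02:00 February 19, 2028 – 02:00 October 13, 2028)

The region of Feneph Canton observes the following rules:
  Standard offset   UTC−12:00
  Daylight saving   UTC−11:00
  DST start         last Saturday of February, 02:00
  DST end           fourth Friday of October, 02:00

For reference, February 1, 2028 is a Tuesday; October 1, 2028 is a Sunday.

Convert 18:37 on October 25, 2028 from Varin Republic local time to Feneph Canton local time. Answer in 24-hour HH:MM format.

Daylight saving runs 19 February – 13 October; October 25, 2028 is outside that window, so Varin Republic is on standard time at UTC+10:15.
18:37 Varin Republic − 10h15m = 08:22 UTC.
1 February 2028 is a Tuesday, so Saturdays fall on 5, 12, 19, 26; the last is February 26.
1 October 2028 is a Sunday, so the first Friday is October 6 and the fourth is October 27.
At the standard offset (UTC−12:00), 08:22 UTC − 12h = 20:22 Feneph Canton standard time (rolling into the previous day, 24 October 2028).
The standard-time date in Feneph Canton, October 24, 2028, lies within the daylight-saving period (26 February – 27 October), so Feneph Canton is on daylight time, UTC−11:00.
08:22 UTC − 11h = 21:22 Feneph Canton (rolling into the previous day, 24 October 2028).

21:22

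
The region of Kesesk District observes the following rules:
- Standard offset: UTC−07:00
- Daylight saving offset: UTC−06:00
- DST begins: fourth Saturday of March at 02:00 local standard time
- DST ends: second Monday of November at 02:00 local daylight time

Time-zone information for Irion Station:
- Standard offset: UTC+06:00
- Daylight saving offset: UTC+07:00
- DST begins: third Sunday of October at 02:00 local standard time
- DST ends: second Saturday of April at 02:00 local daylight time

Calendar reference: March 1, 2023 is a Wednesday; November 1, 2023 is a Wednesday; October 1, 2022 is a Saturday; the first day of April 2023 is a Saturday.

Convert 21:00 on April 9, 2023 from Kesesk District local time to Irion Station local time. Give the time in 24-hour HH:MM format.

1 March 2023 is a Wednesday, so the first Saturday is March 4 and the fourth is March 25.
1 November 2023 is a Wednesday, so the first Monday is November 6 and the second is November 13.
April 9, 2023 lies within the daylight-saving period (25 March – 13 November), so Kesesk District is on daylight time, UTC−06:00.
21:00 Kesesk District + 6h = 03:00 UTC (rolling into the next day, 10 April 2023).
1 October 2022 is a Saturday, so the first Sunday is October 2 and the third is October 16.
1 April 2023 is a Saturday, so the first Saturday is April 1 and the second is April 8.
At the standard offset (UTC+06:00), 03:00 UTC + 6h = 09:00 Irion Station standard time.
The standard-time date in Irion Station, April 10, 2023, does not fall between 16 October 2022 and 8 April 2023, so daylight saving is not in effect and Irion Station is at UTC+06:00.
03:00 UTC + 6h = 09:00 Irion Station.

09:00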